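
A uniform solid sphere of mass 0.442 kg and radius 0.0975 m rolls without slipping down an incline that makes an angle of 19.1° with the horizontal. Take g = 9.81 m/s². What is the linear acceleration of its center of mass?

a ≈ 2.29 m/s²

Translation along the incline: Mg sinθ − f = Ma.
Rotation about the center: fR = Iα with I = (2/5)MR². No-slip gives a = αR, so f = (I/R²)a = (2/5)M a.
Substituting: Mg sinθ = (1 + 0.4000)Ma, so a = g sinθ/(1 + 0.4000) = (9.81) sin 19.1° / 1.400 = 2.293 m/s².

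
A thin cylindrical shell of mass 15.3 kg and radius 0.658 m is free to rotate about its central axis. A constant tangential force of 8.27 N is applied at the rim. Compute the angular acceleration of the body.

I = MR² = (15.3)(0.658)² = 6.624 kg·m².
τ = F R = (8.27)(0.658) = 5.442 N·m.
From τ = Iα: α = 5.442/6.624 = 0.8215 rad/s².

α ≈ 0.821 rad/s²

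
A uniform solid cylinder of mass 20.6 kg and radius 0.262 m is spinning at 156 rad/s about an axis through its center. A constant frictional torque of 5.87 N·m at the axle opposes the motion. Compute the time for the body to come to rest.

t ≈ 18.8 s

I = ½MR² = (1/2)(20.6)(0.262)² = 0.7070 kg·m².
The net torque has magnitude 5.87 N·m, opposing ω.
|α| = τ/I = 5.870/0.7070 = 8.302 rad/s² (deceleration).
0 = ω₀ − |α|t ⇒ t = ω₀/|α| = 156/8.302 = 18.79 s.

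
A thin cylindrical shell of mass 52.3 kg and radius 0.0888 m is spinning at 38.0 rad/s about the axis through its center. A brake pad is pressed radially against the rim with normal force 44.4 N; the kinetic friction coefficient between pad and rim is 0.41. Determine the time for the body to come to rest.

I = MR² = (52.3)(0.0888)² = 0.4124 kg·m².
Friction force f = μN = (0.41)(44.4) = 18.20 N at the rim; torque magnitude τ = fR = 1.617 N·m, opposing ω.
|α| = τ/I = 1.617/0.4124 = 3.920 rad/s² (deceleration).
0 = ω₀ − |α|t ⇒ t = ω₀/|α| = 38.0/3.920 = 9.695 s.

t ≈ 9.69 s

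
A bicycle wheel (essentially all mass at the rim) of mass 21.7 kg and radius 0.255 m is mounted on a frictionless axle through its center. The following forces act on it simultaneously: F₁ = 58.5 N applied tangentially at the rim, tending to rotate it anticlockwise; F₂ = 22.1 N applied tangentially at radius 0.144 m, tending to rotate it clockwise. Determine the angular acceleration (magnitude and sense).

α ≈ 8.32 rad/s², anticlockwise

I = MR² = (21.7)(0.255)² = 1.411 kg·m².
Taking anticlockwise as positive: τ₁ = +(58.5)(0.255) = +14.92 N·m; τ₂ = −(22.1)(0.144) = −3.182 N·m.
Net torque τ = 11.74 N·m.
α = τ/I = 11.74/1.411 = 8.317 rad/s².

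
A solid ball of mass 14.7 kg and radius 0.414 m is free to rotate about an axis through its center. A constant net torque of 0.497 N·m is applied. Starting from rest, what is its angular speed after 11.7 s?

ω ≈ 5.77 rad/s

I = (2/5)MR² = (2/5)(14.7)(0.414)² = 1.008 kg·m².
α = τ/I = 0.497/1.008 = 0.4931 rad/s².
ω = ω₀ + αt = 0 + (0.4931)(11.7) = 5.770 rad/s.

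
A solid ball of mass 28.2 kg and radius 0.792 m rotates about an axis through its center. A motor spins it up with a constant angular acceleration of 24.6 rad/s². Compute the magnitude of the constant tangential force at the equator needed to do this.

I = (2/5)MR² = (2/5)(28.2)(0.792)² = 7.076 kg·m².
The required torque is τ = Iα = (7.076)(24.60) = 174.1 N·m.
A tangential force at the equator gives τ = FR, so F = τ/R = 174.1/0.792 = 219.8 N.

F ≈ 220 N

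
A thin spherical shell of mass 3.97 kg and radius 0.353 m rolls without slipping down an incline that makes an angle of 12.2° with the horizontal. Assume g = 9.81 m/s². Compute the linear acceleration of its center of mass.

Translation along the incline: Mg sinθ − f = Ma.
Rotation about the center: fR = Iα with I = (2/3)MR². No-slip gives a = αR, so f = (I/R²)a = (2/3)M a.
Substituting: Mg sinθ = (1 + 0.6667)Ma, so a = g sinθ/(1 + 0.6667) = (9.81) sin 12.2° / 1.667 = 1.244 m/s².

a ≈ 1.24 m/s²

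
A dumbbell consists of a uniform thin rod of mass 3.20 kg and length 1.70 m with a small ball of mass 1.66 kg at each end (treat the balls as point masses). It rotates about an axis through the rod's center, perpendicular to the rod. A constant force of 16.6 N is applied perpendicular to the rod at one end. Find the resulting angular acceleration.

I_rod = (1/12)ML² = (1/12)(3.20)(1.70)² = 0.7707 kg·m².
I_balls = 2·m·(L/2)² = 2(1.66)(0.8500)² = 2.399 kg·m².
Total I = 3.169 kg·m².
τ = F·(L/2) = (16.6)(0.850) = 14.11 N·m.
α = τ/I = 14.11/3.169 = 4.452 rad/s².

α ≈ 4.45 rad/s²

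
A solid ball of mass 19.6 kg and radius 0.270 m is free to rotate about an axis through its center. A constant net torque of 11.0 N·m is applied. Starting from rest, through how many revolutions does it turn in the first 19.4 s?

≈ 576 revolutions

I = (2/5)MR² = (2/5)(19.6)(0.270)² = 0.5715 kg·m².
α = τ/I = 11.0/0.5715 = 19.25 rad/s².
θ = ½αt² = ½(19.25)(19.4)² = 3622 rad.
Revolutions = θ/(2π) = 576.4.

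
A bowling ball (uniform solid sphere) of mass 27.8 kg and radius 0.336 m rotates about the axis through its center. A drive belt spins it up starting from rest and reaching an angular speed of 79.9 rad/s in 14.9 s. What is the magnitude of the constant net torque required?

τ ≈ 6.73 N·m

I = (2/5)MR² = (2/5)(27.8)(0.336)² = 1.255 kg·m².
α = Δω/Δt = (79.9 − 0)/14.9 = 5.362 rad/s².
τ = Iα = (1.255)(5.362) = 6.732 N·m.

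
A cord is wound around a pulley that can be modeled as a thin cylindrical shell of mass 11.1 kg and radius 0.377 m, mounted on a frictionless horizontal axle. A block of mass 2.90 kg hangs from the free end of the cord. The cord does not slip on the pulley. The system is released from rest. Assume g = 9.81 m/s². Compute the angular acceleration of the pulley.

I = MR² = (11.1)(0.377)² = 1.578 kg·m².
Block: mg − T = ma. Pulley: TR = Iα. No-slip: a = αR, so T = (I/R²)a = 11.10·a.
Then mg = (m + 11.10)a, so a = (2.90)(9.81)/(2.90 + 11.10) = 2.032 m/s².
α = a/R = 2.032/0.377 = 5.390 rad/s².

α ≈ 5.39 rad/s²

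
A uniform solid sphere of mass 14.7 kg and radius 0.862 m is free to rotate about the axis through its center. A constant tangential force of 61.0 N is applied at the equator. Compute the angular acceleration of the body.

I = (2/5)MR² = (2/5)(14.7)(0.862)² = 4.369 kg·m².
τ = F R = (61.0)(0.862) = 52.58 N·m.
From τ = Iα: α = 52.58/4.369 = 12.03 rad/s².

α ≈ 12.0 rad/s²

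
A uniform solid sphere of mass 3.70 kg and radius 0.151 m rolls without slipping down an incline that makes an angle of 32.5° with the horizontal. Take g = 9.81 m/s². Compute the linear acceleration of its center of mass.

Translation along the incline: Mg sinθ − f = Ma.
Rotation about the center: fR = Iα with I = (2/5)MR². No-slip gives a = αR, so f = (I/R²)a = (2/5)M a.
Substituting: Mg sinθ = (1 + 0.4000)Ma, so a = g sinθ/(1 + 0.4000) = (9.81) sin 32.5° / 1.400 = 3.765 m/s².

a ≈ 3.76 m/s²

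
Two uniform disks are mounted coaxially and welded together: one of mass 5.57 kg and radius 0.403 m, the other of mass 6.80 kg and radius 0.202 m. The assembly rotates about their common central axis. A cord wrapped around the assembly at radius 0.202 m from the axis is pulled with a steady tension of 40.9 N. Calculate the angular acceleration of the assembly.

I = ½M₁R₁² + ½M₂R₂² = ½(5.57)(0.403)² + ½(6.80)(0.202)² = 0.5910 kg·m².
τ = F r = (40.9)(0.202) = 8.262 N·m.
α = τ/I = 8.262/0.5910 = 13.98 rad/s².

α ≈ 14.0 rad/s²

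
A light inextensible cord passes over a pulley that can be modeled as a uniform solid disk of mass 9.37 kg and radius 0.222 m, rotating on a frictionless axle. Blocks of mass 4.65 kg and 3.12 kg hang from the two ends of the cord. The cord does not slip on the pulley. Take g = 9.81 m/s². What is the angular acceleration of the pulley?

I = ½MR² = (1/2)(9.37)(0.222)² = 0.2309 kg·m².
Heavier block: m₁g − T₁ = m₁a. Lighter block: T₂ − m₂g = m₂a.
Pulley: (T₁ − T₂)R = Iα = I(a/R), so T₁ − T₂ = (I/R²)a = (1/2)M_p a = 4.685·a.
Adding the three: (m₁ − m₂)g = (m₁ + m₂ + 4.685)a, so a = (4.65 − 3.12)(9.81)/(4.65 + 3.12 + 4.685) = 1.205 m/s².
α = a/R = 1.205/0.222 = 5.428 rad/s².

α ≈ 5.43 rad/s²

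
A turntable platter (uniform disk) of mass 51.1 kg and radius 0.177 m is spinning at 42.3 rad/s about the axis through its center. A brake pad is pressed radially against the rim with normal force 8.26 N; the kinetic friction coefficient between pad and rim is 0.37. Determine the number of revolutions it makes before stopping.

≈ 211 revolutions

I = ½MR² = (1/2)(51.1)(0.177)² = 0.8005 kg·m².
Friction force f = μN = (0.37)(8.26) = 3.056 N at the rim; torque magnitude τ = fR = 0.5409 N·m, opposing ω.
|α| = τ/I = 0.5409/0.8005 = 0.6758 rad/s² (deceleration).
ω² = ω₀² − 2|α|θ with ω = 0 ⇒ θ = ω₀²/(2|α|) = 1324 rad = 210.7 rev.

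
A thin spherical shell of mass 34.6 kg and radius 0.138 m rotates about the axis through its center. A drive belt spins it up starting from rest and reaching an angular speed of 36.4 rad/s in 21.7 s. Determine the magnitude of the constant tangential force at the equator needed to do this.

I = (2/3)MR² = (2/3)(34.6)(0.138)² = 0.4393 kg·m².
α = Δω/Δt = (36.4 − 0)/21.7 = 1.677 rad/s².
The required torque is τ = Iα = (0.4393)(1.677) = 0.7369 N·m.
A tangential force at the equator gives τ = FR, so F = τ/R = 0.7369/0.138 = 5.340 N.

F ≈ 5.34 N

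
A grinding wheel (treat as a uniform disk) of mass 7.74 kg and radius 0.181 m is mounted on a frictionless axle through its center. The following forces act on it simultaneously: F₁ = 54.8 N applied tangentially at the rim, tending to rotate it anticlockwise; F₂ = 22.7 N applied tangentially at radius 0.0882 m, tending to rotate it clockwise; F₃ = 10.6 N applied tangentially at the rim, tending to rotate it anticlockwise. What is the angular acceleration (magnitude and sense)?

α ≈ 77.6 rad/s², anticlockwise

I = ½MR² = (1/2)(7.74)(0.181)² = 0.1268 kg·m².
Taking anticlockwise as positive: τ₁ = +(54.8)(0.181) = +9.919 N·m; τ₂ = −(22.7)(0.0882) = −2.002 N·m; τ₃ = +(10.6)(0.181) = +1.919 N·m.
Net torque τ = 9.835 N·m.
α = τ/I = 9.835/0.1268 = 77.57 rad/s².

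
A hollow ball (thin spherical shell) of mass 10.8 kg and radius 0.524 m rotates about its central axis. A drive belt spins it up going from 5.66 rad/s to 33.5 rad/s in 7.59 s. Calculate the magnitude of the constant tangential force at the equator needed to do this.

F ≈ 13.8 N

I = (2/3)MR² = (2/3)(10.8)(0.524)² = 1.977 kg·m².
α = Δω/Δt = (33.5 − 5.66)/7.59 = 3.668 rad/s².
The required torque is τ = Iα = (1.977)(3.668) = 7.251 N·m.
A tangential force at the equator gives τ = FR, so F = τ/R = 7.251/0.524 = 13.84 N.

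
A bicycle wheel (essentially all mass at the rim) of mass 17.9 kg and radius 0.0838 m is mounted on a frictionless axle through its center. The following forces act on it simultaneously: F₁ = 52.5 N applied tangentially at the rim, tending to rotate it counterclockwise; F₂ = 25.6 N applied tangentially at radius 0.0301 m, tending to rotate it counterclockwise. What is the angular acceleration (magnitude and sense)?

I = MR² = (17.9)(0.0838)² = 0.1257 kg·m².
Taking counterclockwise as positive: τ₁ = +(52.5)(0.0838) = +4.399 N·m; τ₂ = +(25.6)(0.0301) = +0.7706 N·m.
Net torque τ = 5.170 N·m.
α = τ/I = 5.170/0.1257 = 41.13 rad/s².

α ≈ 41.1 rad/s², counterclockwise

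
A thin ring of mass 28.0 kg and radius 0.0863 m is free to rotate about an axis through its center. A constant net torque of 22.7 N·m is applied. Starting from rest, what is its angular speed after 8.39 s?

I = MR² = (28.0)(0.0863)² = 0.2085 kg·m².
α = τ/I = 22.7/0.2085 = 108.9 rad/s².
ω = ω₀ + αt = 0 + (108.9)(8.39) = 913.3 rad/s.

ω ≈ 913 rad/s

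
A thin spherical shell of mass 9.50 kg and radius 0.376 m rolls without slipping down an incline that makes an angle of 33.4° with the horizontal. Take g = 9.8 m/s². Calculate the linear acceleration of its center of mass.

Translation along the incline: Mg sinθ − f = Ma.
Rotation about the center: fR = Iα with I = (2/3)MR². No-slip gives a = αR, so f = (I/R²)a = (2/3)M a.
Substituting: Mg sinθ = (1 + 0.6667)Ma, so a = g sinθ/(1 + 0.6667) = (9.8) sin 33.4° / 1.667 = 3.237 m/s².

a ≈ 3.24 m/s²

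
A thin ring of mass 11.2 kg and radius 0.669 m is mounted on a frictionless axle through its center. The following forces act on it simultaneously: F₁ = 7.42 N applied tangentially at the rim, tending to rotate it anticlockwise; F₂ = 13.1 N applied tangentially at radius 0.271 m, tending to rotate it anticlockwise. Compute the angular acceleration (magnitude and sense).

α ≈ 1.70 rad/s², anticlockwise

I = MR² = (11.2)(0.669)² = 5.013 kg·m².
Taking anticlockwise as positive: τ₁ = +(7.42)(0.669) = +4.964 N·m; τ₂ = +(13.1)(0.271) = +3.550 N·m.
Net torque τ = 8.514 N·m.
α = τ/I = 8.514/5.013 = 1.699 rad/s².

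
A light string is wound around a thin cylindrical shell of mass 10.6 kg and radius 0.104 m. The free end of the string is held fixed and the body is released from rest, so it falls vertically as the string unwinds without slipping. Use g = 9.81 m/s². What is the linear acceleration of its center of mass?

Translation: Mg − T = Ma. Rotation about the center: TR = Iα with I = MR².
With a = αR: T = (I/R²)a = M a, so Mg = (1 + 1.000)Ma.
a = g/(1 + 1.000) = 9.81/2.000 = 4.905 m/s².

a ≈ 4.91 m/s²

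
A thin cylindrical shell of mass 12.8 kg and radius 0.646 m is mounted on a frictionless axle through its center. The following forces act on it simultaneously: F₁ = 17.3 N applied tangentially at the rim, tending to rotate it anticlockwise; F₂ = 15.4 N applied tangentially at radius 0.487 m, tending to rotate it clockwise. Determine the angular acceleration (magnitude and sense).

α ≈ 0.688 rad/s², anticlockwise

I = MR² = (12.8)(0.646)² = 5.342 kg·m².
Taking anticlockwise as positive: τ₁ = +(17.3)(0.646) = +11.18 N·m; τ₂ = −(15.4)(0.487) = −7.500 N·m.
Net torque τ = 3.676 N·m.
α = τ/I = 3.676/5.342 = 0.6882 rad/s².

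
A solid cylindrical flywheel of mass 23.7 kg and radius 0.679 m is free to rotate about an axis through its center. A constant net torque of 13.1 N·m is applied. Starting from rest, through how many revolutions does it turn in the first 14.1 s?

I = ½MR² = (1/2)(23.7)(0.679)² = 5.463 kg·m².
α = τ/I = 13.1/5.463 = 2.398 rad/s².
θ = ½αt² = ½(2.398)(14.1)² = 238.4 rad.
Revolutions = θ/(2π) = 37.94.

≈ 37.9 revolutions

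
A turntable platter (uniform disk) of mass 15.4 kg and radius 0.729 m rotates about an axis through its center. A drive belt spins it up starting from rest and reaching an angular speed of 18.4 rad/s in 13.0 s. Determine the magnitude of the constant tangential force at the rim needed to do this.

F ≈ 7.94 N

I = ½MR² = (1/2)(15.4)(0.729)² = 4.092 kg·m².
α = Δω/Δt = (18.4 − 0)/13.0 = 1.415 rad/s².
The required torque is τ = Iα = (4.092)(1.415) = 5.792 N·m.
A tangential force at the rim gives τ = FR, so F = τ/R = 5.792/0.729 = 7.945 N.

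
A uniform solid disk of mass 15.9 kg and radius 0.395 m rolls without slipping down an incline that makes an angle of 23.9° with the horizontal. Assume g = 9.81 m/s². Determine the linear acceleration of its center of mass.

a ≈ 2.65 m/s²

Translation along the incline: Mg sinθ − f = Ma.
Rotation about the center: fR = Iα with I = ½MR². No-slip gives a = αR, so f = (I/R²)a = (1/2)M a.
Substituting: Mg sinθ = (1 + 0.5000)Ma, so a = g sinθ/(1 + 0.5000) = (9.81) sin 23.9° / 1.500 = 2.650 m/s².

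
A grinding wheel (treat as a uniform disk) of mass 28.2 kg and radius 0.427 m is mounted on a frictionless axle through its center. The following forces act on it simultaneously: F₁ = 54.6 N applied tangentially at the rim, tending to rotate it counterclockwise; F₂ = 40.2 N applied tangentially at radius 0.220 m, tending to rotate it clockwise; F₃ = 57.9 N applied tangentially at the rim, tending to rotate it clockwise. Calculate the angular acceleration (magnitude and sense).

I = ½MR² = (1/2)(28.2)(0.427)² = 2.571 kg·m².
Taking counterclockwise as positive: τ₁ = +(54.6)(0.427) = +23.31 N·m; τ₂ = −(40.2)(0.220) = −8.844 N·m; τ₃ = −(57.9)(0.427) = −24.72 N·m.
Net torque τ = -10.25 N·m.
α = τ/I = -10.25/2.571 = -3.988 rad/s².

α ≈ 3.99 rad/s², clockwise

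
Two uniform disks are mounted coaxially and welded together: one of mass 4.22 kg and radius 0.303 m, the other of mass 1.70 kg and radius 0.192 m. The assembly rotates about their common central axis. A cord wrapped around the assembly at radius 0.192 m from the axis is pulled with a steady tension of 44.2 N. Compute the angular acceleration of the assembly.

I = ½M₁R₁² + ½M₂R₂² = ½(4.22)(0.303)² + ½(1.70)(0.192)² = 0.2251 kg·m².
τ = F r = (44.2)(0.192) = 8.486 N·m.
α = τ/I = 8.486/0.2251 = 37.71 rad/s².

α ≈ 37.7 rad/s²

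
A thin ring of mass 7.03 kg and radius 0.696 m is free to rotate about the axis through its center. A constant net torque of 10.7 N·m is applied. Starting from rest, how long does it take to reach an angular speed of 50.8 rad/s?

I = MR² = (7.03)(0.696)² = 3.405 kg·m².
α = τ/I = 10.7/3.405 = 3.142 rad/s².
ω = αt ⇒ t = ω/α = 50.8/3.142 = 16.17 s.

t ≈ 16.2 s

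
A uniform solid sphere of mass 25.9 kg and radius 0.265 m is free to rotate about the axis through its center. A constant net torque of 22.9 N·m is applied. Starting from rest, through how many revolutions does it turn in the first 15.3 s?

≈ 586 revolutions

I = (2/5)MR² = (2/5)(25.9)(0.265)² = 0.7275 kg·m².
α = τ/I = 22.9/0.7275 = 31.48 rad/s².
θ = ½αt² = ½(31.48)(15.3)² = 3684 rad.
Revolutions = θ/(2π) = 586.4.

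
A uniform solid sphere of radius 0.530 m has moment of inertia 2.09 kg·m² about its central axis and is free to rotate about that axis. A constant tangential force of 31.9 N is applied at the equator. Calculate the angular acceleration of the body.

τ = F R = (31.9)(0.530) = 16.91 N·m.
From τ = Iα: α = 16.91/2.090 = 8.089 rad/s².

α ≈ 8.09 rad/s²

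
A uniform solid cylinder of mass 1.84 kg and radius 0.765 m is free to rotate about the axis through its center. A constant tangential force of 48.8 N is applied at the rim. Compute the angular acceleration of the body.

α ≈ 69.3 rad/s²

I = ½MR² = (1/2)(1.84)(0.765)² = 0.5384 kg·m².
τ = F R = (48.8)(0.765) = 37.33 N·m.
Newton's second law for rotation, τ = Iα, gives α = τ/I = 37.33/0.5384 = 69.34 rad/s².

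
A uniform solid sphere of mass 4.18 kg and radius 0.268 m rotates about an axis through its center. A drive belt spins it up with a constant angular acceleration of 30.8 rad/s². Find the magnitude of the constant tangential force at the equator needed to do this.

I = (2/5)MR² = (2/5)(4.18)(0.268)² = 0.1201 kg·m².
The required torque is τ = Iα = (0.1201)(30.80) = 3.699 N·m.
A tangential force at the equator gives τ = FR, so F = τ/R = 3.699/0.268 = 13.80 N.

F ≈ 13.8 N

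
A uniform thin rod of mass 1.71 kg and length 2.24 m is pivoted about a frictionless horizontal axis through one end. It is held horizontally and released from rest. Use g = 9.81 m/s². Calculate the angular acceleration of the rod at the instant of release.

α ≈ 6.57 rad/s²

About the pivot, I = (1/3)ML² = (1/3)(1.71)(2.24)² = 2.860 kg·m².
The weight acts at the center, a distance L/2 = 1.120 m from the pivot; τ = Mg(L/2) = 18.79 N·m.
α = τ/I = 18.79/2.860 = 6.569 rad/s².
(Equivalently α = (3g/(2L)) = 6.569 rad/s².)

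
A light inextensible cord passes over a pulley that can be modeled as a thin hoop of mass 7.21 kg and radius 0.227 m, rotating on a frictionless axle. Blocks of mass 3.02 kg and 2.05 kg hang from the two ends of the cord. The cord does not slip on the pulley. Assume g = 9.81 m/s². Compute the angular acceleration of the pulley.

α ≈ 3.41 rad/s²

I = MR² = (7.21)(0.227)² = 0.3715 kg·m².
Heavier block: m₁g − T₁ = m₁a. Lighter block: T₂ − m₂g = m₂a.
Pulley: (T₁ − T₂)R = Iα = I(a/R), so T₁ − T₂ = (I/R²)a = 1·M_p a = 7.210·a.
Adding the three: (m₁ − m₂)g = (m₁ + m₂ + 7.210)a, so a = (3.02 − 2.05)(9.81)/(3.02 + 2.05 + 7.210) = 0.7749 m/s².
α = a/R = 0.7749/0.227 = 3.414 rad/s².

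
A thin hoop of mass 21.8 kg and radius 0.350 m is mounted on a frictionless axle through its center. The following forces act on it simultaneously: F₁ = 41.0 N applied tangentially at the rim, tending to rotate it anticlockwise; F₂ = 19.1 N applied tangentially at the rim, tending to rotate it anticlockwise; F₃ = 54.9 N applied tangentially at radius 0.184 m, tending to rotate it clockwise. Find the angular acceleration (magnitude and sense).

I = MR² = (21.8)(0.350)² = 2.670 kg·m².
Taking anticlockwise as positive: τ₁ = +(41.0)(0.350) = +14.35 N·m; τ₂ = +(19.1)(0.350) = +6.685 N·m; τ₃ = −(54.9)(0.184) = −10.10 N·m.
Net torque τ = 10.93 N·m.
α = τ/I = 10.93/2.670 = 4.094 rad/s².

α ≈ 4.09 rad/s², anticlockwise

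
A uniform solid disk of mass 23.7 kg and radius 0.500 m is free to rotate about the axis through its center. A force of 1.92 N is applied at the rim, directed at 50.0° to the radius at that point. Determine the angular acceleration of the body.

α ≈ 0.248 rad/s²

I = ½MR² = (1/2)(23.7)(0.500)² = 2.962 kg·m².
Only the tangential component produces torque: τ = F R sinθ = (1.92)(0.500) sin 50.0° = 0.7354 N·m.
Newton's second law for rotation, τ = Iα, gives α = τ/I = 0.7354/2.962 = 0.2482 rad/s².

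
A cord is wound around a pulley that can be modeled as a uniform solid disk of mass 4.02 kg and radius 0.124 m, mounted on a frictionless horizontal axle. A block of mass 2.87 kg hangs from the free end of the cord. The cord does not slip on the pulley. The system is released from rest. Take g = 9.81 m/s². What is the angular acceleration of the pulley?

I = ½MR² = (1/2)(4.02)(0.124)² = 0.03091 kg·m².
Block: mg − T = ma. Pulley: TR = Iα. No-slip: a = αR, so T = (I/R²)a = 2.010·a.
Then mg = (m + 2.010)a, so a = (2.87)(9.81)/(2.87 + 2.010) = 5.769 m/s².
α = a/R = 5.769/0.124 = 46.53 rad/s².

α ≈ 46.5 rad/s²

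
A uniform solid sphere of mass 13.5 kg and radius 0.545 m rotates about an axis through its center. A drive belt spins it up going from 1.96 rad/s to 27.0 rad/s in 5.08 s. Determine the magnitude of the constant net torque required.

I = (2/5)MR² = (2/5)(13.5)(0.545)² = 1.604 kg·m².
α = Δω/Δt = (27.0 − 1.96)/5.08 = 4.929 rad/s².
τ = Iα = (1.604)(4.929) = 7.906 N·m.

τ ≈ 7.91 N·m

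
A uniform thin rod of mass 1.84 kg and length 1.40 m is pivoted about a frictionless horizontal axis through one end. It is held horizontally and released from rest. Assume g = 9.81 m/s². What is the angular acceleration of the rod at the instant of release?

α ≈ 10.5 rad/s²

About the pivot, I = (1/3)ML² = (1/3)(1.84)(1.40)² = 1.202 kg·m².
The weight acts at the center, a distance L/2 = 0.7000 m from the pivot; τ = Mg(L/2) = 12.64 N·m.
α = τ/I = 12.64/1.202 = 10.51 rad/s².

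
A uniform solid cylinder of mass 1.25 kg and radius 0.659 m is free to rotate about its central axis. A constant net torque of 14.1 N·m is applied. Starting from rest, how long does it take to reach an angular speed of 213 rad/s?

t ≈ 4.10 s

I = ½MR² = (1/2)(1.25)(0.659)² = 0.2714 kg·m².
α = τ/I = 14.1/0.2714 = 51.95 rad/s².
ω = αt ⇒ t = ω/α = 213/51.95 = 4.100 s.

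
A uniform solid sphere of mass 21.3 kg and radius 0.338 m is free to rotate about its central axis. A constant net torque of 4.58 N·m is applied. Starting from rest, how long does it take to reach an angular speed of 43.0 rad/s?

t ≈ 9.14 s

I = (2/5)MR² = (2/5)(21.3)(0.338)² = 0.9734 kg·m².
α = τ/I = 4.58/0.9734 = 4.705 rad/s².
ω = αt ⇒ t = ω/α = 43.0/4.705 = 9.139 s.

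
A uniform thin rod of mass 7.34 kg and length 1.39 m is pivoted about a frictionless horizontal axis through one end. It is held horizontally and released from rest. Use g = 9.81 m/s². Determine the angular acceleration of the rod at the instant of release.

About the pivot, I = (1/3)ML² = (1/3)(7.34)(1.39)² = 4.727 kg·m².
The weight acts at the center, a distance L/2 = 0.6950 m from the pivot; τ = Mg(L/2) = 50.04 N·m.
α = τ/I = 50.04/4.727 = 10.59 rad/s².

α ≈ 10.6 rad/s²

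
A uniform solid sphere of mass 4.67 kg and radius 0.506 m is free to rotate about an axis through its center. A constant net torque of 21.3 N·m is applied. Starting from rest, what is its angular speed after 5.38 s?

ω ≈ 240 rad/s

I = (2/5)MR² = (2/5)(4.67)(0.506)² = 0.4783 kg·m².
α = τ/I = 21.3/0.4783 = 44.54 rad/s².
ω = ω₀ + αt = 0 + (44.54)(5.38) = 239.6 rad/s.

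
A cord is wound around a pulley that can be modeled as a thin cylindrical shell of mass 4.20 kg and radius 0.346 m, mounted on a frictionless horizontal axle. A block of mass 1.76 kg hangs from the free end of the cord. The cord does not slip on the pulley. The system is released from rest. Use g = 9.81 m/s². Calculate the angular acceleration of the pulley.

α ≈ 8.37 rad/s²

I = MR² = (4.20)(0.346)² = 0.5028 kg·m².
Block: mg − T = ma. Pulley: TR = Iα. No-slip: a = αR, so T = (I/R²)a = 4.200·a.
Then mg = (m + 4.200)a, so a = (1.76)(9.81)/(1.76 + 4.200) = 2.897 m/s².
α = a/R = 2.897/0.346 = 8.373 rad/s².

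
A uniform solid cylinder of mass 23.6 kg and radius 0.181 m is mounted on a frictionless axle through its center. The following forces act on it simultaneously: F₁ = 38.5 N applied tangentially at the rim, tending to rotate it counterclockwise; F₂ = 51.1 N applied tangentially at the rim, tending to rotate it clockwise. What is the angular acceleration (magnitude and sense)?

I = ½MR² = (1/2)(23.6)(0.181)² = 0.3866 kg·m².
Taking counterclockwise as positive: τ₁ = +(38.5)(0.181) = +6.968 N·m; τ₂ = −(51.1)(0.181) = −9.249 N·m.
Net torque τ = -2.281 N·m.
α = τ/I = -2.281/0.3866 = -5.899 rad/s².

α ≈ 5.90 rad/s², clockwise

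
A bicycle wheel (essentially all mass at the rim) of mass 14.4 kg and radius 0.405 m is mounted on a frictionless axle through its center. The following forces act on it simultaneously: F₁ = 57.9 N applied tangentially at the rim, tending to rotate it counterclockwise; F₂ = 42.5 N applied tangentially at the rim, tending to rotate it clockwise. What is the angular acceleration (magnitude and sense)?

I = MR² = (14.4)(0.405)² = 2.362 kg·m².
Taking counterclockwise as positive: τ₁ = +(57.9)(0.405) = +23.45 N·m; τ₂ = −(42.5)(0.405) = −17.21 N·m.
Net torque τ = 6.237 N·m.
α = τ/I = 6.237/2.362 = 2.641 rad/s².

α ≈ 2.64 rad/s², counterclockwise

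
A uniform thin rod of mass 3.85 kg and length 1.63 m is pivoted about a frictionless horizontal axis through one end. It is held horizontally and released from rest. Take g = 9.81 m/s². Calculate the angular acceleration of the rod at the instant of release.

α ≈ 9.03 rad/s²

About the pivot, I = (1/3)ML² = (1/3)(3.85)(1.63)² = 3.410 kg·m².
The weight acts at the center, a distance L/2 = 0.8150 m from the pivot; τ = Mg(L/2) = 30.78 N·m.
α = τ/I = 30.78/3.410 = 9.028 rad/s².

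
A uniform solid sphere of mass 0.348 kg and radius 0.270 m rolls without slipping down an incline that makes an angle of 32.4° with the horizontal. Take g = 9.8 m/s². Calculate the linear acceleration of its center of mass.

a ≈ 3.75 m/s²

Translation along the incline: Mg sinθ − f = Ma.
Rotation about the center: fR = Iα with I = (2/5)MR². No-slip gives a = αR, so f = (I/R²)a = (2/5)M a.
Substituting: Mg sinθ = (1 + 0.4000)Ma, so a = g sinθ/(1 + 0.4000) = (9.8) sin 32.4° / 1.400 = 3.751 m/s².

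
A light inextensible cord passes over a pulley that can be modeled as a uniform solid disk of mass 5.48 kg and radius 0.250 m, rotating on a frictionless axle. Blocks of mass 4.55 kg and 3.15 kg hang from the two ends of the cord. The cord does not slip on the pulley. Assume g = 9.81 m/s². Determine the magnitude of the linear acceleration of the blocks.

a ≈ 1.32 m/s²

I = ½MR² = (1/2)(5.48)(0.250)² = 0.1713 kg·m².
Heavier block: m₁g − T₁ = m₁a. Lighter block: T₂ − m₂g = m₂a.
Pulley: (T₁ − T₂)R = Iα = I(a/R), so T₁ − T₂ = (I/R²)a = (1/2)M_p a = 2.740·a.
Adding the three: (m₁ − m₂)g = (m₁ + m₂ + 2.740)a, so a = (4.55 − 3.15)(9.81)/(4.55 + 3.15 + 2.740) = 1.316 m/s².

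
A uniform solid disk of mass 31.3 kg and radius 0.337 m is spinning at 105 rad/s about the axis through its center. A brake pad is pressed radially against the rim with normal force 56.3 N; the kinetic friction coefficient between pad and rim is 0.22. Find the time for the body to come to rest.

I = ½MR² = (1/2)(31.3)(0.337)² = 1.777 kg·m².
Friction force f = μN = (0.22)(56.3) = 12.39 N at the rim; torque magnitude τ = fR = 4.174 N·m, opposing ω.
|α| = τ/I = 4.174/1.777 = 2.348 rad/s² (deceleration).
0 = ω₀ − |α|t ⇒ t = ω₀/|α| = 105/2.348 = 44.71 s.

t ≈ 44.7 s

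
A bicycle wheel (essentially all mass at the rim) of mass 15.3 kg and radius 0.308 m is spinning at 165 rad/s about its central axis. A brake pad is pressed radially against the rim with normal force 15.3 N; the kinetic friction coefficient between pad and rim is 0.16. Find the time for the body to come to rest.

t ≈ 318 s

I = MR² = (15.3)(0.308)² = 1.451 kg·m².
Friction force f = μN = (0.16)(15.3) = 2.448 N at the rim; torque magnitude τ = fR = 0.7540 N·m, opposing ω.
|α| = τ/I = 0.7540/1.451 = 0.5195 rad/s² (deceleration).
0 = ω₀ − |α|t ⇒ t = ω₀/|α| = 165/0.5195 = 317.6 s.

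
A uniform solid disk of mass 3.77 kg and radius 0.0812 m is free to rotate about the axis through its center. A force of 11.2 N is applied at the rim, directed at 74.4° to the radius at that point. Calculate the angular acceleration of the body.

α ≈ 70.5 rad/s²

I = ½MR² = (1/2)(3.77)(0.0812)² = 0.01243 kg·m².
Only the tangential component produces torque: τ = F R sinθ = (11.2)(0.0812) sin 74.4° = 0.8759 N·m.
Newton's second law for rotation, τ = Iα, gives α = τ/I = 0.8759/0.01243 = 70.48 rad/s².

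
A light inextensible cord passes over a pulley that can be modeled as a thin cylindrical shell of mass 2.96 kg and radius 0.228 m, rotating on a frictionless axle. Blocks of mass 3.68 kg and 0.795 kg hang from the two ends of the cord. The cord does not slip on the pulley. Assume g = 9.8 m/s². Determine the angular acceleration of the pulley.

I = MR² = (2.96)(0.228)² = 0.1539 kg·m².
Heavier block: m₁g − T₁ = m₁a. Lighter block: T₂ − m₂g = m₂a.
Pulley: (T₁ − T₂)R = Iα = I(a/R), so T₁ − T₂ = (I/R²)a = 1·M_p a = 2.960·a.
Adding the three: (m₁ − m₂)g = (m₁ + m₂ + 2.960)a, so a = (3.68 − 0.795)(9.8)/(3.68 + 0.795 + 2.960) = 3.803 m/s².
α = a/R = 3.803/0.228 = 16.68 rad/s².

α ≈ 16.7 rad/s²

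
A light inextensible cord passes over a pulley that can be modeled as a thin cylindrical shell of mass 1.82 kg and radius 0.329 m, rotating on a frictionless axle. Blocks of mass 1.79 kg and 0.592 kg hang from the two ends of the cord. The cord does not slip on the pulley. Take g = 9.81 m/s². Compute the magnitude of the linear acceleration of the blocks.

a ≈ 2.80 m/s²

I = MR² = (1.82)(0.329)² = 0.1970 kg·m².
Heavier block: m₁g − T₁ = m₁a. Lighter block: T₂ − m₂g = m₂a.
Pulley: (T₁ − T₂)R = Iα = I(a/R), so T₁ − T₂ = (I/R²)a = 1·M_p a = 1.820·a.
Adding the three: (m₁ − m₂)g = (m₁ + m₂ + 1.820)a, so a = (1.79 − 0.592)(9.81)/(1.79 + 0.592 + 1.820) = 2.797 m/s².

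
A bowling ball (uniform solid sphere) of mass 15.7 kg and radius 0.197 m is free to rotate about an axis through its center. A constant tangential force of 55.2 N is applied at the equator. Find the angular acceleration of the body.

α ≈ 44.6 rad/s²

I = (2/5)MR² = (2/5)(15.7)(0.197)² = 0.2437 kg·m².
τ = F R = (55.2)(0.197) = 10.87 N·m.
Newton's second law for rotation, τ = Iα, gives α = τ/I = 10.87/0.2437 = 44.62 rad/s².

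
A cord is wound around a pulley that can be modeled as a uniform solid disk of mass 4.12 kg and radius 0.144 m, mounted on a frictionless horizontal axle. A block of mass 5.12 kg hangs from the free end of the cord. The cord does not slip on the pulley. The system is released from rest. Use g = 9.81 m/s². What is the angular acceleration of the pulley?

α ≈ 48.6 rad/s²

I = ½MR² = (1/2)(4.12)(0.144)² = 0.04272 kg·m².
Block: mg − T = ma. Pulley: TR = Iα. No-slip: a = αR, so T = (I/R²)a = 2.060·a.
Then mg = (m + 2.060)a, so a = (5.12)(9.81)/(5.12 + 2.060) = 6.995 m/s².
α = a/R = 6.995/0.144 = 48.58 rad/s².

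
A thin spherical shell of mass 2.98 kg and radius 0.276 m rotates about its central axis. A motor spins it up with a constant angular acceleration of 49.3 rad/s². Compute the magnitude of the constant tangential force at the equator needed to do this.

F ≈ 27.0 N

I = (2/3)MR² = (2/3)(2.98)(0.276)² = 0.1513 kg·m².
The required torque is τ = Iα = (0.1513)(49.30) = 7.461 N·m.
A tangential force at the equator gives τ = FR, so F = τ/R = 7.461/0.276 = 27.03 N.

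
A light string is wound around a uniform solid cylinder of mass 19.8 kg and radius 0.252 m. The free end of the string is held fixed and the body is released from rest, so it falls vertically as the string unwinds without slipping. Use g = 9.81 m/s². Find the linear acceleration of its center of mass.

Translation: Mg − T = Ma. Rotation about the center: TR = Iα with I = ½MR².
With a = αR: T = (I/R²)a = (1/2)M a, so Mg = (1 + 0.5000)Ma.
a = g/(1 + 0.5000) = 9.81/1.500 = 6.540 m/s².

a ≈ 6.54 m/s²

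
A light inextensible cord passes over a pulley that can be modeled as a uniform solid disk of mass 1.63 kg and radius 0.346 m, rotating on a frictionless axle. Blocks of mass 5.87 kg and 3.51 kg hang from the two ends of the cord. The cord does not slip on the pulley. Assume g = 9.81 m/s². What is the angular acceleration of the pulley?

α ≈ 6.56 rad/s²

I = ½MR² = (1/2)(1.63)(0.346)² = 0.09757 kg·m².
Heavier block: m₁g − T₁ = m₁a. Lighter block: T₂ − m₂g = m₂a.
Pulley: (T₁ − T₂)R = Iα = I(a/R), so T₁ − T₂ = (I/R²)a = (1/2)M_p a = 0.8150·a.
Adding the three: (m₁ − m₂)g = (m₁ + m₂ + 0.8150)a, so a = (5.87 − 3.51)(9.81)/(5.87 + 3.51 + 0.8150) = 2.271 m/s².
α = a/R = 2.271/0.346 = 6.563 rad/s².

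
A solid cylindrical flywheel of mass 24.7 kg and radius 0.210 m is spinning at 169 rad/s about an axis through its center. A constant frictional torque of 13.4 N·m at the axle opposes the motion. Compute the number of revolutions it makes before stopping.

≈ 92.4 revolutions

I = ½MR² = (1/2)(24.7)(0.210)² = 0.5446 kg·m².
The net torque has magnitude 13.4 N·m, opposing ω.
|α| = τ/I = 13.40/0.5446 = 24.60 rad/s² (deceleration).
ω² = ω₀² − 2|α|θ with ω = 0 ⇒ θ = ω₀²/(2|α|) = 580.4 rad = 92.38 rev.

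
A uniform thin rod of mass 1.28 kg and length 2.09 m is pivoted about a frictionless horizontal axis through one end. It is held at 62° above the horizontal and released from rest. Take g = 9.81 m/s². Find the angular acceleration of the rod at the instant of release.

α ≈ 3.31 rad/s²

About the pivot, I = (1/3)ML² = (1/3)(1.28)(2.09)² = 1.864 kg·m².
The weight acts at the center, a distance L/2 = 1.045 m from the pivot; τ = Mg(L/2) cos 62° = 6.160 N·m.
α = τ/I = 6.160/1.864 = 3.305 rad/s².
(Equivalently α = (3g/(2L)) cos 62° = 3.305 rad/s².)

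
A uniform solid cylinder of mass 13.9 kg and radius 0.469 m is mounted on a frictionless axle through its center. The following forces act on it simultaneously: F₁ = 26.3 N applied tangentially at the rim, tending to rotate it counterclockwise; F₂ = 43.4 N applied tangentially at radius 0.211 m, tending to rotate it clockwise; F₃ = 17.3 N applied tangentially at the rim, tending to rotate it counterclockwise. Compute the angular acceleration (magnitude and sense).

I = ½MR² = (1/2)(13.9)(0.469)² = 1.529 kg·m².
Taking counterclockwise as positive: τ₁ = +(26.3)(0.469) = +12.33 N·m; τ₂ = −(43.4)(0.211) = −9.157 N·m; τ₃ = +(17.3)(0.469) = +8.114 N·m.
Net torque τ = 11.29 N·m.
α = τ/I = 11.29/1.529 = 7.386 rad/s².

α ≈ 7.39 rad/s², counterclockwise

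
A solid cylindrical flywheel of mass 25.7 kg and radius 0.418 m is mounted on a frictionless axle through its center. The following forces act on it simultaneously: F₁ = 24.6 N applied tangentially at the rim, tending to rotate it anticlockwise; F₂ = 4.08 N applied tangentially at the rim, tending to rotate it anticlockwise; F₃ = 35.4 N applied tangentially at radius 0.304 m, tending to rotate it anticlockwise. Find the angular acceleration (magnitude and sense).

I = ½MR² = (1/2)(25.7)(0.418)² = 2.245 kg·m².
Taking anticlockwise as positive: τ₁ = +(24.6)(0.418) = +10.28 N·m; τ₂ = +(4.08)(0.418) = +1.705 N·m; τ₃ = +(35.4)(0.304) = +10.76 N·m.
Net torque τ = 22.75 N·m.
α = τ/I = 22.75/2.245 = 10.13 rad/s².

α ≈ 10.1 rad/s², anticlockwise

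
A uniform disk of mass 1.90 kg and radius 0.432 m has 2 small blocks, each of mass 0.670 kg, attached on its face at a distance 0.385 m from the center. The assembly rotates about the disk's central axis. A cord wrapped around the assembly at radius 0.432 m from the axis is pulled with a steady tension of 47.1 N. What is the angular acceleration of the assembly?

I_disk = ½MR² = ½(1.90)(0.432)² = 0.1773 kg·m².
I_blocks = 2·m·r² = 2(0.670)(0.385)² = 0.1986 kg·m².
Total I = 0.3759 kg·m².
τ = F r = (47.1)(0.432) = 20.35 N·m.
α = τ/I = 20.35/0.3759 = 54.13 rad/s².

α ≈ 54.1 rad/s²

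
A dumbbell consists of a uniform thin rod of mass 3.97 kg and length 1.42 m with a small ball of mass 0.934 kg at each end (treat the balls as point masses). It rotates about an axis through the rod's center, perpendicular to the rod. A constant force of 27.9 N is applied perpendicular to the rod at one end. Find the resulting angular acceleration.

I_rod = (1/12)ML² = (1/12)(3.97)(1.42)² = 0.6671 kg·m².
I_balls = 2·m·(L/2)² = 2(0.934)(0.7100)² = 0.9417 kg·m².
Total I = 1.609 kg·m².
τ = F·(L/2) = (27.9)(0.710) = 19.81 N·m.
α = τ/I = 19.81/1.609 = 12.31 rad/s².

α ≈ 12.3 rad/s²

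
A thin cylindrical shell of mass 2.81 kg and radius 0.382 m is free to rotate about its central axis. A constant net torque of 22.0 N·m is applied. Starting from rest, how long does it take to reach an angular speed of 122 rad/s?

I = MR² = (2.81)(0.382)² = 0.4100 kg·m².
α = τ/I = 22.0/0.4100 = 53.65 rad/s².
ω = αt ⇒ t = ω/α = 122/53.65 = 2.274 s.

t ≈ 2.27 s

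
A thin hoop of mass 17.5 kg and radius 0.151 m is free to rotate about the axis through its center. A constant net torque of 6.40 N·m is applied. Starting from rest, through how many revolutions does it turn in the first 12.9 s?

I = MR² = (17.5)(0.151)² = 0.3990 kg·m².
α = τ/I = 6.40/0.3990 = 16.04 rad/s².
θ = ½αt² = ½(16.04)(12.9)² = 1335 rad.
Revolutions = θ/(2π) = 212.4.

≈ 212 revolutions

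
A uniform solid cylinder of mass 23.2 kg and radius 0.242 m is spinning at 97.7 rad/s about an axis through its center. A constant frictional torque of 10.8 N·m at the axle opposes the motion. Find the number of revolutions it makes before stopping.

I = ½MR² = (1/2)(23.2)(0.242)² = 0.6793 kg·m².
The net torque has magnitude 10.8 N·m, opposing ω.
|α| = τ/I = 10.80/0.6793 = 15.90 rad/s² (deceleration).
ω² = ω₀² − 2|α|θ with ω = 0 ⇒ θ = ω₀²/(2|α|) = 300.2 rad = 47.78 rev.

≈ 47.8 revolutions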